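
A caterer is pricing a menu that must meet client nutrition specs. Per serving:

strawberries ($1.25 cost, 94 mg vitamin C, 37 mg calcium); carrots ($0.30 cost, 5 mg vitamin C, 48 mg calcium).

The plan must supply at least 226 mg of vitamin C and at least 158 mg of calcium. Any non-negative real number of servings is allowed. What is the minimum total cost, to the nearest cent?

strawberries only: max(226/94, 158/37) = 4.27 servings → $5.34.
carrots only: max(226/5, 158/48) = 45.2 servings → $13.56.
strawberries + carrots with both tight: 2.324 servings and 1.5 servings → $3.36.
The minimum over all feasible corners is $3.36.

$3.36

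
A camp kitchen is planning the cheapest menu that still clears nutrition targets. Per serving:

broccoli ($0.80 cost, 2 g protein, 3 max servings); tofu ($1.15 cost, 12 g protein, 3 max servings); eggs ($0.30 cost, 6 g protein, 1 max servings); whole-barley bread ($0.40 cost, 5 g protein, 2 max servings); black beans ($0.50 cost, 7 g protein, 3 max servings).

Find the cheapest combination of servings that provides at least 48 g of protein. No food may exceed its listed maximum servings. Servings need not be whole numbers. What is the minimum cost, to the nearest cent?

$3.65

Cost per g of protein: eggs $0.0500, black beans $0.0714, whole-barley bread $0.0800, tofu $0.0958, broccoli $0.4000.
Take 1 serving of eggs: +6.0 g protein for $0.30 (total $0.30, still need 42.0 g).
Take 3 servings of black beans: +21.0 g protein for $1.50 (total $1.80, still need 21.0 g).
Take 2 servings of whole-barley bread: +10.0 g protein for $0.80 (total $2.60, still need 11.0 g).
Take 0.9167 servings of tofu: +11.0 g protein for $1.05 (total $3.65, still need 0.0 g).
Greedy by cheapest-per-g is optimal for a single linear constraint, so the minimum cost is $3.65.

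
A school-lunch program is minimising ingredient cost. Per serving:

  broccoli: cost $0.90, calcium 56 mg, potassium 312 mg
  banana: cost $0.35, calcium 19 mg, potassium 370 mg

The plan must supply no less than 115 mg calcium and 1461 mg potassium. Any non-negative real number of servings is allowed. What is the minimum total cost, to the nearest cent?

This is a tiny linear program; its minimum lies at a vertex of the feasible set. List the vertices and price them.
broccoli only: max(115/56, 1461/312) = 4.683 servings → $4.21.
banana only: max(115/19, 1461/370) = 6.053 servings → $2.12.
broccoli + banana with both tight: 0.9999 servings and 3.105 servings → $1.99.
So the least-cost plan costs $1.99.

$1.99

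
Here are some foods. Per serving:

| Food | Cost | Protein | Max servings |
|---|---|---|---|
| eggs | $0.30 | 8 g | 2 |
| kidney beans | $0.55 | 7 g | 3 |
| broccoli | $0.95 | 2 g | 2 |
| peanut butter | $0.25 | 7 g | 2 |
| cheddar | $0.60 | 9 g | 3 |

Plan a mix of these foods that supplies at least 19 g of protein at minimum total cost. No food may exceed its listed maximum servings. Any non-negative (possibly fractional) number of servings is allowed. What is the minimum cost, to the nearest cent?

$0.69

Cost per g of protein: peanut butter $0.0357, eggs $0.0375, cheddar $0.0667, kidney beans $0.0786, broccoli $0.4750.
Take 2 servings of peanut butter: +14.0 g protein for $0.50 (total $0.50, still need 5.0 g).
Take 0.625 servings of eggs: +5.0 g protein for $0.19 (total $0.69, still need 0.0 g).
Greedy by cheapest-per-g is optimal for a single linear constraint, so the minimum cost is $0.69.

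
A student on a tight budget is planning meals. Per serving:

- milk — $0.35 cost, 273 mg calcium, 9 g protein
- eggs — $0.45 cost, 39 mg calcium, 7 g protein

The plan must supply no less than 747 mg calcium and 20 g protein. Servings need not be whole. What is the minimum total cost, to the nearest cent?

The cheapest plan sits at a corner of the feasible region — with two constraints it uses at most two foods.
milk only: max(747/273, 20/9) = 2.736 servings → $0.96.
eggs only: max(747/39, 20/7) = 19.15 servings → $8.62.
milk + eggs: intersection lies outside the first quadrant.
So the least-cost plan costs $0.96.

$0.96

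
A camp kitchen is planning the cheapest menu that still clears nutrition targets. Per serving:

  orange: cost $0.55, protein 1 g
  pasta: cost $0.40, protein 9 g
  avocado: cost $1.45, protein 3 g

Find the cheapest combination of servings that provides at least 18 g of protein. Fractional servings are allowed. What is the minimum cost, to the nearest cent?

$0.80

Cost per g of protein: pasta $0.0444, avocado $0.4833, orange $0.5500.
With no serving limits, use only pasta: 18 g / 9 g = 2 servings × $0.40 = $0.80.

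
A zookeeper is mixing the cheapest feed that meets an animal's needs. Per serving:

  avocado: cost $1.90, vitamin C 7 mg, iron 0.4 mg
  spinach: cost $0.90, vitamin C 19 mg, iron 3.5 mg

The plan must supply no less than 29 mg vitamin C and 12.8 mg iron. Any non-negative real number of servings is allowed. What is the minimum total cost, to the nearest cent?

$3.29

Compare the cost at each extreme point of the feasible region.
avocado only: max(29/7, 12.8/0.4) = 32 servings → $60.80.
spinach only: max(29/19, 12.8/3.5) = 3.657 servings → $3.29.
avocado + spinach with both targets exact would need a negative amount; discard.
The minimum over all feasible corners is $3.29.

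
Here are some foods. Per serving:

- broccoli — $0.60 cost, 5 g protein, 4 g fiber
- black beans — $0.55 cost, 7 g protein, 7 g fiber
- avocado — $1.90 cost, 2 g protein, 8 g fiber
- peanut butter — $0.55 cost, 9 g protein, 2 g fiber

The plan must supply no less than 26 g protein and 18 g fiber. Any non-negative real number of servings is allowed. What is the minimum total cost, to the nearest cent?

At the optimum either one food covers both requirements or two foods hit both targets exactly; no other combination can be cheaper.
broccoli only: max(26/5, 18/4) = 5.2 servings → $3.12.
black beans only: max(26/7, 18/7) = 3.714 servings → $2.04.
avocado only: max(26/2, 18/8) = 13 servings → $24.70.
peanut butter only: max(26/9, 18/2) = 9 servings → $4.95.
broccoli + black beans: intersection lies outside the first quadrant.
broccoli + avocado with both targets exact would need a negative amount; discard.
broccoli + peanut butter with both tight: 4.231 servings and 0.5385 servings → $2.83.
black beans + avocado with both targets exact would need a negative amount; discard.
black beans + peanut butter with both tight: 2.245 servings and 1.143 servings → $1.86.
avocado + peanut butter with both tight: 1.618 servings and 2.529 servings → $4.46.
The minimum over all feasible corners is $1.86.

$1.86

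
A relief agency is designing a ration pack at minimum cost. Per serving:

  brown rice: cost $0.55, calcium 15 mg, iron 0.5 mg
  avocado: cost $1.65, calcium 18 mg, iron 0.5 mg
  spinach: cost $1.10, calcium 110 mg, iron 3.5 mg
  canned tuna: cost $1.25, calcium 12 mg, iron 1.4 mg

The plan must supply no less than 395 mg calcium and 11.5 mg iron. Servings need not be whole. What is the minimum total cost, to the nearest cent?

A basic optimal solution has at most two foods positive. Try each food alone and each pair with both targets met exactly.
brown rice only: max(395/15, 11.5/0.5) = 26.33 servings → $14.48.
avocado only: max(395/18, 11.5/0.5) = 23 servings → $37.95.
spinach only: max(395/110, 11.5/3.5) = 3.591 servings → $3.95.
canned tuna only: max(395/12, 11.5/1.4) = 32.92 servings → $41.15.
brown rice + avocado with both tight: 6.333 servings and 16.67 servings → $30.98.
brown rice + spinach: intersection lies outside the first quadrant.
brown rice + canned tuna with both targets exact would need a negative amount; discard.
avocado + spinach with both tight: 14.69 servings and 1.188 servings → $25.54.
avocado + canned tuna with both tight: 21.61 servings and 0.4948 servings → $36.28.
spinach + canned tuna: intersection lies outside the first quadrant.
The minimum over all feasible corners is $3.95.

$3.95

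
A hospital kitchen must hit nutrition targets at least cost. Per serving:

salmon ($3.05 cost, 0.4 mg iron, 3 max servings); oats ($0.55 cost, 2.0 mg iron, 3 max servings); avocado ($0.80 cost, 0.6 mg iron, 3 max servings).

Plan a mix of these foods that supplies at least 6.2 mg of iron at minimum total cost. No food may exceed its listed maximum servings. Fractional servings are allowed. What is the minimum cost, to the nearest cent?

$1.92

Cost per mg of iron: oats $0.2750, avocado $1.3333, salmon $7.6250.
Take 3 servings of oats: +6.0 mg iron for $1.65 (total $1.65, still need 0.2 mg).
Take 0.3333 servings of avocado: +0.2 mg iron for $0.27 (total $1.92, still need 0.0 mg).
Filling from the cheapest source first is optimal under one linear minimum: $1.92.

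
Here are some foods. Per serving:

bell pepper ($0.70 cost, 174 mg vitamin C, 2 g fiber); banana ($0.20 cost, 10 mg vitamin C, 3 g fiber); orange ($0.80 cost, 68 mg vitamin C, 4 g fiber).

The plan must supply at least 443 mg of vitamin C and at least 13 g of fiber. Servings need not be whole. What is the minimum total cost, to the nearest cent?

Minimising a linear cost over {vitamin C ≥ 443, fiber ≥ 13, servings ≥ 0} — the optimum is at a vertex, using one or two foods.
bell pepper only: max(443/174, 13/2) = 6.5 servings → $4.55.
banana only: max(443/10, 13/3) = 44.3 servings → $8.86.
orange only: max(443/68, 13/4) = 6.515 servings → $5.21.
bell pepper + banana with both tight: 2.388 servings and 2.741 servings → $2.22.
bell pepper + orange with both tight: 1.586 servings and 2.457 servings → $3.08.
banana + orange with both targets exact would need a negative amount; discard.
Cheapest feasible corner: $2.22.

$2.22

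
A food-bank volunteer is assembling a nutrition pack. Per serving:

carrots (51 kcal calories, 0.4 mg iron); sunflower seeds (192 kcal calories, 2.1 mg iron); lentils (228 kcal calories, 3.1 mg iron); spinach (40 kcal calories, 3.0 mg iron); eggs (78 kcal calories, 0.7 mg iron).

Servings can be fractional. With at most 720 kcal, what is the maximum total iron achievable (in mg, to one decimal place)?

Iron per kcal: spinach 0.075, lentils 0.0136, sunflower seeds 0.01094, eggs 0.008974, carrots 0.007843.
With no serving limits, spend the whole calories allowance on spinach: 720 kcal / 40 kcal × 3.0 mg = 54.0 mg.

54.0 mg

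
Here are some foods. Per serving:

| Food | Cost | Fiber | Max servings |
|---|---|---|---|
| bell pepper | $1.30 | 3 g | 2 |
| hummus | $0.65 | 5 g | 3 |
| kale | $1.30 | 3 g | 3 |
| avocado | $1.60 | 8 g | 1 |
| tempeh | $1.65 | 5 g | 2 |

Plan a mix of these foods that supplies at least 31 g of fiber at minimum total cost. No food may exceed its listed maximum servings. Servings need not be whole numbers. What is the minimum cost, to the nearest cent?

$6.19

Cost per g of fiber: hummus $0.1300, avocado $0.2000, tempeh $0.3300, bell pepper $0.4333, kale $0.4333.
Take 3 servings of hummus: +15.0 g fiber for $1.95 (total $1.95, still need 16.0 g).
Take 1 serving of avocado: +8.0 g fiber for $1.60 (total $3.55, still need 8.0 g).
Take 1.6 servings of tempeh: +8.0 g fiber for $2.64 (total $6.19, still need 0.0 g).
Greedy by cheapest-per-g is optimal for a single linear constraint, so the minimum cost is $6.19.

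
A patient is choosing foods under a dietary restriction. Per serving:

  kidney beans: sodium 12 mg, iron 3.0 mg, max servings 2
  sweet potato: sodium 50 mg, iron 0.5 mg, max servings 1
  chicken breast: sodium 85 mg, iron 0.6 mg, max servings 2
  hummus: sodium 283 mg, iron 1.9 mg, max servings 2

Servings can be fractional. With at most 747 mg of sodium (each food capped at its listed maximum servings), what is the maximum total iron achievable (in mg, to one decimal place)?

Iron per mg sodium: kidney beans 0.25, sweet potato 0.01, chicken breast 0.007059, hummus 0.006714.
Take 2 servings of kidney beans: uses 24 mg sodium, +6.0 mg iron (running total 6.0 mg).
Take 1 serving of sweet potato: uses 50 mg sodium, +0.5 mg iron (running total 6.5 mg).
Take 2 servings of chicken breast: uses 170 mg sodium, +1.2 mg iron (running total 7.7 mg).
Take 1.777 servings of hummus: uses 503 mg sodium, +3.4 mg iron (running total 11.1 mg).
Filling greedily by iron-per-mg sodium is optimal for one linear limit, giving 11.1 mg.

11.1 mg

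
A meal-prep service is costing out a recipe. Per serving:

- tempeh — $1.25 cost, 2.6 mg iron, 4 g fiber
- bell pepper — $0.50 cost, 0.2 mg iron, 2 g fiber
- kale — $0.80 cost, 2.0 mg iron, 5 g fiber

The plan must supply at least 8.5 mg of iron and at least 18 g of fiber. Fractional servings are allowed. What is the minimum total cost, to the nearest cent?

With two linear requirements the optimum uses one or two foods; enumerate the corners.
tempeh only: max(8.5/2.6, 18/4) = 4.5 servings → $5.62.
bell pepper only: max(8.5/0.2, 18/2) = 42.5 servings → $21.25.
kale only: max(8.5/2.0, 18/5) = 4.25 servings → $3.40.
tempeh + bell pepper with both tight: 3.045 servings and 2.909 servings → $5.26.
tempeh + kale with both tight: 1.3 servings and 2.56 servings → $3.67.
bell pepper + kale: the both-tight solution has a negative serving — not a feasible corner.
Cheapest feasible corner: $3.40.

$3.40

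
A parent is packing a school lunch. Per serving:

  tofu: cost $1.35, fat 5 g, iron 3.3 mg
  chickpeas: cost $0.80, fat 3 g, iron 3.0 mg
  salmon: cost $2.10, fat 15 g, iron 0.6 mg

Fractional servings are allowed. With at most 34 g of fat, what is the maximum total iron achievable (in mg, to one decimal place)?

34.0 mg

Iron per g fat: chickpeas 1, tofu 0.66, salmon 0.04.
With no serving limits, spend the whole fat allowance on chickpeas: 34 g / 3 g × 3.0 mg = 34.0 mg.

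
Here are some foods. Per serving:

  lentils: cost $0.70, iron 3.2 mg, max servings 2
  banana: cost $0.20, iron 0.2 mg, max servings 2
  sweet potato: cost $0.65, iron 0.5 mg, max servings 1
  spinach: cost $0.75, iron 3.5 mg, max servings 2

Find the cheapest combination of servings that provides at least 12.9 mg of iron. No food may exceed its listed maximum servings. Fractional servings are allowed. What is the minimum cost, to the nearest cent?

$2.79

Cost per mg of iron: spinach $0.2143, lentils $0.2188, banana $1.0000, sweet potato $1.3000.
Take 2 servings of spinach: +7.0 mg iron for $1.50 (total $1.50, still need 5.9 mg).
Take 1.844 servings of lentils: +5.9 mg iron for $1.29 (total $2.79, still need 0.0 mg).
Filling from the cheapest source first is optimal under one linear minimum: $2.79.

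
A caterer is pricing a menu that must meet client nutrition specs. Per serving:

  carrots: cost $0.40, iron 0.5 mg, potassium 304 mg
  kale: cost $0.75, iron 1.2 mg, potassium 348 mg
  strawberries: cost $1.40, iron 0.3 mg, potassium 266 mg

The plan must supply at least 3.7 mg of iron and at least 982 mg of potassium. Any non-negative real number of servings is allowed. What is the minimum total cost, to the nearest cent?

$2.31

carrots only: max(3.7/0.5, 982/304) = 7.4 servings → $2.96.
kale only: max(3.7/1.2, 982/348) = 3.083 servings → $2.31.
strawberries only: max(3.7/0.3, 982/266) = 12.33 servings → $17.27.
carrots + kale: intersection lies outside the first quadrant.
carrots + strawberries with both targets exact would need a negative amount; discard.
kale + strawberries with both targets exact would need a negative amount; discard.
So the least-cost plan costs $2.31.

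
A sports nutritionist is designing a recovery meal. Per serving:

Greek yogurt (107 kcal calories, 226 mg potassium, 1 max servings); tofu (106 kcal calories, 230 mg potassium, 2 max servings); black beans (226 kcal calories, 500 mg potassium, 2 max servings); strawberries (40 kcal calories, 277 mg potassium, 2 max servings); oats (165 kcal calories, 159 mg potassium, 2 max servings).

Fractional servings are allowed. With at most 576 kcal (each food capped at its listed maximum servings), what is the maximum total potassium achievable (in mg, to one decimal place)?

1649.5 mg

Potassium per kcal: strawberries 6.925, black beans 2.212, tofu 2.17, Greek yogurt 2.112, oats 0.9636.
Take 2 servings of strawberries: uses 80 kcal, +554.0 mg potassium (running total 554.0 mg).
Take 2 servings of black beans: uses 452 kcal, +1000.0 mg potassium (running total 1554.0 mg).
Take 0.4151 servings of tofu: uses 44 kcal, +95.5 mg potassium (running total 1649.5 mg).
Filling greedily by potassium-per-kcal is optimal for one linear limit, giving 1649.5 mg.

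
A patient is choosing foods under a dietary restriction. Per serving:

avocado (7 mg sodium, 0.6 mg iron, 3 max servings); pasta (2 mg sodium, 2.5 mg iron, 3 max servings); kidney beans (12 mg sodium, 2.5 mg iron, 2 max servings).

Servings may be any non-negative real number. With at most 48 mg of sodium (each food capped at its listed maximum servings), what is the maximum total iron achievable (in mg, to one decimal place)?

Iron per mg sodium: pasta 1.25, kidney beans 0.2083, avocado 0.08571.
Take 3 servings of pasta: uses 6 mg sodium, +7.5 mg iron (running total 7.5 mg).
Take 2 servings of kidney beans: uses 24 mg sodium, +5.0 mg iron (running total 12.5 mg).
Take 2.571 servings of avocado: uses 18 mg sodium, +1.5 mg iron (running total 14.0 mg).
Greedy by best ratio exhausts the sodium allowance optimally: 14.0 mg.

14.0 mg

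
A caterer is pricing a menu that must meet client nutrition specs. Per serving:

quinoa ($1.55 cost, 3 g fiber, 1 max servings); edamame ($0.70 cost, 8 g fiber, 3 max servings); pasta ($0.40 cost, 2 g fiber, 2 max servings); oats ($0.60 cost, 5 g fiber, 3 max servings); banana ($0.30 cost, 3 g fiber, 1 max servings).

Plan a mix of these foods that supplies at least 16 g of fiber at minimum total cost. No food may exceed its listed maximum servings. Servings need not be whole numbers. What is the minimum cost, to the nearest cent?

$1.40

Cost per g of fiber: edamame $0.0875, banana $0.1000, oats $0.1200, pasta $0.2000, quinoa $0.5167.
Take 2 servings of edamame: +16.0 g fiber for $1.40 (total $1.40, still need 0.0 g).
Filling from the cheapest source first is optimal under one linear minimum: $1.40.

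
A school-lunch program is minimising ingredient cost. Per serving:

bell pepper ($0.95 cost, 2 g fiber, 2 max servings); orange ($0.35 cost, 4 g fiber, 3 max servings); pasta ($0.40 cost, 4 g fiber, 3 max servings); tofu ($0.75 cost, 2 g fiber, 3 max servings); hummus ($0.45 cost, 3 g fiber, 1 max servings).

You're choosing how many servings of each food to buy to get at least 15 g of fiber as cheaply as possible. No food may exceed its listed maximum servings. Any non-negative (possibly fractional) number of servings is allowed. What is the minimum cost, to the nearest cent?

$1.35

Cost per g of fiber: orange $0.0875, pasta $0.1000, hummus $0.1500, tofu $0.3750, bell pepper $0.4750.
Take 3 servings of orange: +12.0 g fiber for $1.05 (total $1.05, still need 3.0 g).
Take 0.75 servings of pasta: +3.0 g fiber for $0.30 (total $1.35, still need 0.0 g).
Filling from the cheapest source first is optimal under one linear minimum: $1.35.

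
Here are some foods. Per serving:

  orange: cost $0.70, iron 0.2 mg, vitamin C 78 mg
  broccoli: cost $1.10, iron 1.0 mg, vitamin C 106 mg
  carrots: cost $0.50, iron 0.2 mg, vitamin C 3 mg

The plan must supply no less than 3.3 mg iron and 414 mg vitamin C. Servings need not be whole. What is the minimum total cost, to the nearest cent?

orange only: max(3.3/0.2, 414/78) = 16.5 servings → $11.55.
broccoli only: max(3.3/1.0, 414/106) = 3.906 servings → $4.30.
carrots only: max(3.3/0.2, 414/3) = 138 servings → $69.00.
orange + broccoli with both tight: 1.13 servings and 3.074 servings → $4.17.
orange + carrots with both tight: 4.86 servings and 11.64 servings → $9.22.
broccoli + carrots: intersection lies outside the first quadrant.
So the least-cost plan costs $4.17.

$4.17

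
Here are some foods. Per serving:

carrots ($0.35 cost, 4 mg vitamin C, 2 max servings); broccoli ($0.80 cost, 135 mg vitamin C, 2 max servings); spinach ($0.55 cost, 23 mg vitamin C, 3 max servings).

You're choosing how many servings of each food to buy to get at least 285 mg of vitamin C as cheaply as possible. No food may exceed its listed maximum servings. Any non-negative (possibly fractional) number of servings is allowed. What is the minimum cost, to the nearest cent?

Cost per mg of vitamin C: broccoli $0.0059, spinach $0.0239, carrots $0.0875.
Take 2 servings of broccoli: +270.0 mg vitamin C for $1.60 (total $1.60, still need 15.0 mg).
Take 0.6522 servings of spinach: +15.0 mg vitamin C for $0.36 (total $1.96, still need 0.0 mg).
Filling from the cheapest source first is optimal under one linear minimum: $1.96.

$1.96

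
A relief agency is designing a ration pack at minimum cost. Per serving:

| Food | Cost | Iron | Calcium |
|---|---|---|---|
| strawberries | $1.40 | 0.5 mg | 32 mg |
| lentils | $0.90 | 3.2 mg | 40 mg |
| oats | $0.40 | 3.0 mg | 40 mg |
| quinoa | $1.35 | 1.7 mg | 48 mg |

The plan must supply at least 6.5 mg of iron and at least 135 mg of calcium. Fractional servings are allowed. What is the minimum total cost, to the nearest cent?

$1.35

Check every corner: each single food scaled to meet both minima, and each pair solved so both constraints bind.
strawberries only: max(6.5/0.5, 135/32) = 13 servings → $18.20.
lentils only: max(6.5/3.2, 135/40) = 3.375 servings → $3.04.
oats only: max(6.5/3.0, 135/40) = 3.375 servings → $1.35.
quinoa only: max(6.5/1.7, 135/48) = 3.824 servings → $5.16.
strawberries + lentils with both tight: 2.087 servings and 1.705 servings → $4.46.
strawberries + oats with both tight: 1.908 servings and 1.849 servings → $3.41.
strawberries + quinoa: the both-tight solution has a negative serving — not a feasible corner.
lentils + oats with both targets exact would need a negative amount; discard.
lentils + quinoa with both tight: 0.9638 servings and 2.009 servings → $3.58.
oats + quinoa with both tight: 1.086 servings and 1.908 servings → $3.01.
Cheapest feasible corner: $1.35.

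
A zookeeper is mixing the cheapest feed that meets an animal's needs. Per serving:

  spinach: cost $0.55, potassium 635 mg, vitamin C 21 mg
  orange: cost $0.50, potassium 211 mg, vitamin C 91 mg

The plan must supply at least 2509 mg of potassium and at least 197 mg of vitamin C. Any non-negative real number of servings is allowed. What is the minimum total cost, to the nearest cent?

spinach only: max(2509/635, 197/21) = 9.381 servings → $5.16.
orange only: max(2509/211, 197/91) = 11.89 servings → $5.95.
spinach + orange with both tight: 3.5 servings and 1.357 servings → $2.60.
The minimum over all feasible corners is $2.60.

$2.60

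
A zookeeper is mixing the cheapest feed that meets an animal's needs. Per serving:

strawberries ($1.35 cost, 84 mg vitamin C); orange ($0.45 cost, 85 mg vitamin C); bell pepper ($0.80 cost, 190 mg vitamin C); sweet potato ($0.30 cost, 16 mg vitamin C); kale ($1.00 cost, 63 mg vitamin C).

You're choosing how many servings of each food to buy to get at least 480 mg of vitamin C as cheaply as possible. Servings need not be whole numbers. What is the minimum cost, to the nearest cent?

$2.02

Cost per mg of vitamin C: bell pepper $0.0042, orange $0.0053, kale $0.0159, strawberries $0.0161, sweet potato $0.0187.
With no serving limits, use only bell pepper: 480 mg / 190 mg = 2.526 servings × $0.80 = $2.02.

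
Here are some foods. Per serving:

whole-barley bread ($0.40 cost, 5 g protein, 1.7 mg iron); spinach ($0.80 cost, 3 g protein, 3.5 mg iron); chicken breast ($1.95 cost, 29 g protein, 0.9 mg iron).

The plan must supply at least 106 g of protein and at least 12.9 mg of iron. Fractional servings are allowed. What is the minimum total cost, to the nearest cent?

$7.52

An LP optimum is at a vertex; with two nutrient constraints at most two foods are used. Check each candidate.
whole-barley bread only: max(106/5, 12.9/1.7) = 21.2 servings → $8.48.
spinach only: max(106/3, 12.9/3.5) = 35.33 servings → $28.27.
chicken breast only: max(106/29, 12.9/0.9) = 14.33 servings → $27.95.
whole-barley bread + spinach: the both-tight solution has a negative serving — not a feasible corner.
whole-barley bread + chicken breast with both tight: 6.221 servings and 2.583 servings → $7.52.
spinach + chicken breast with both tight: 2.821 servings and 3.363 servings → $8.82.
Cheapest feasible corner: $7.52.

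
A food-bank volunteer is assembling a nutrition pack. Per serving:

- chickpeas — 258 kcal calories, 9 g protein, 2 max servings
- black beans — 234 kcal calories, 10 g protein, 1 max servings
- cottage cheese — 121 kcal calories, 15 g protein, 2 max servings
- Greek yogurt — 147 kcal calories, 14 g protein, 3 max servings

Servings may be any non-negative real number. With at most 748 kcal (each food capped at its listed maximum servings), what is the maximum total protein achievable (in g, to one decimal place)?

Protein per kcal: cottage cheese 0.124, Greek yogurt 0.09524, black beans 0.04274, chickpeas 0.03488.
Take 2 servings of cottage cheese: uses 242 kcal, +30.0 g protein (running total 30.0 g).
Take 3 servings of Greek yogurt: uses 441 kcal, +42.0 g protein (running total 72.0 g).
Take 0.2778 servings of black beans: uses 65 kcal, +2.8 g protein (running total 74.8 g).
Greedy by best ratio exhausts the calories allowance optimally: 74.8 g.

74.8 g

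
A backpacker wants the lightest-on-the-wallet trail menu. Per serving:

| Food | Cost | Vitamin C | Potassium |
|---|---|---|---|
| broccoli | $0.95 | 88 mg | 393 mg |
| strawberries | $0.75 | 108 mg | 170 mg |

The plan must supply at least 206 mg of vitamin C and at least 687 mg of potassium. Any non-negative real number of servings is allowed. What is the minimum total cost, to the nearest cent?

$1.91

Check every corner: each single food scaled to meet both minima, and each pair solved so both constraints bind.
broccoli only: max(206/88, 687/393) = 2.341 servings → $2.22.
strawberries only: max(206/108, 687/170) = 4.041 servings → $3.03.
broccoli + strawberries with both tight: 1.425 servings and 0.746 servings → $1.91.
So the least-cost plan costs $1.91.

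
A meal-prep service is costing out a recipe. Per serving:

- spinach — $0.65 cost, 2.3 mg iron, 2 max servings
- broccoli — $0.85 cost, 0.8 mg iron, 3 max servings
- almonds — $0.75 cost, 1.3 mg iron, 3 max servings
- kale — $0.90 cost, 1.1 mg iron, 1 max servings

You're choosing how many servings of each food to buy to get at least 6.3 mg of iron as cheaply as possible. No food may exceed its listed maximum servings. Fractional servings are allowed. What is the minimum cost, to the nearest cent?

Cost per mg of iron: spinach $0.2826, almonds $0.5769, kale $0.8182, broccoli $1.0625.
Take 2 servings of spinach: +4.6 mg iron for $1.30 (total $1.30, still need 1.7 mg).
Take 1.308 servings of almonds: +1.7 mg iron for $0.98 (total $2.28, still need 0.0 mg).
Filling from the cheapest source first is optimal under one linear minimum: $2.28.

$2.28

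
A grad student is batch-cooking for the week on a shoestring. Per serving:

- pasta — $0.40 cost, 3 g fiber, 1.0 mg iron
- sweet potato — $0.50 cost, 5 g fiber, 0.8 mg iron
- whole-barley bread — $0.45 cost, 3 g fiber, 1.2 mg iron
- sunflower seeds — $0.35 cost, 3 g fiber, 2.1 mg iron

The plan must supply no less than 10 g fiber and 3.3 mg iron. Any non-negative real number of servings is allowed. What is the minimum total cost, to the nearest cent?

Minimising a linear cost over {fiber ≥ 10, iron ≥ 3.3, servings ≥ 0} — the optimum is at a vertex, using one or two foods.
pasta only: max(10/3, 3.3/1.0) = 3.333 servings → $1.33.
sweet potato only: max(10/5, 3.3/0.8) = 4.125 servings → $2.06.
whole-barley bread only: max(10/3, 3.3/1.2) = 3.333 servings → $1.50.
sunflower seeds only: max(10/3, 3.3/2.1) = 3.333 servings → $1.17.
pasta + sweet potato with both tight: 3.269 servings and 0.03846 servings → $1.33.
pasta + whole-barley bread: the both-tight solution has a negative serving — not a feasible corner.
pasta + sunflower seeds with both targets exact would need a negative amount; discard.
sweet potato + whole-barley bread with both tight: 0.5833 servings and 2.361 servings → $1.35.
sweet potato + sunflower seeds with both tight: 1.37 servings and 1.049 servings → $1.05.
whole-barley bread + sunflower seeds: the both-tight solution has a negative serving — not a feasible corner.
Cheapest feasible corner: $1.05.

$1.05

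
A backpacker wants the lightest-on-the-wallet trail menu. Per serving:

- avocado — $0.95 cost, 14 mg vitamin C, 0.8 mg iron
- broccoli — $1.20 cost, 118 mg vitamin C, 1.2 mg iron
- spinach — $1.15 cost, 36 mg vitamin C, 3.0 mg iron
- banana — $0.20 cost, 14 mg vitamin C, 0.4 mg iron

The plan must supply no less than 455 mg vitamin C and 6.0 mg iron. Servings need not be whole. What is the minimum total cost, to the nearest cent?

At the optimum either one food covers both requirements or two foods hit both targets exactly; no other combination can be cheaper.
avocado only: max(455/14, 6.0/0.8) = 32.5 servings → $30.88.
broccoli only: max(455/118, 6.0/1.2) = 5 servings → $6.00.
spinach only: max(455/36, 6.0/3.0) = 12.64 servings → $14.53.
banana only: max(455/14, 6.0/0.4) = 32.5 servings → $6.50.
avocado + broccoli with both tight: 2.088 servings and 3.608 servings → $6.31.
avocado + spinach: the both-tight solution has a negative serving — not a feasible corner.
avocado + banana: the both-tight solution has a negative serving — not a feasible corner.
broccoli + spinach with both tight: 3.697 servings and 0.5212 servings → $5.04.
broccoli + banana with both tight: 3.224 servings and 5.329 servings → $4.93.
spinach + banana with both targets exact would need a negative amount; discard.
So the least-cost plan costs $4.93.

$4.93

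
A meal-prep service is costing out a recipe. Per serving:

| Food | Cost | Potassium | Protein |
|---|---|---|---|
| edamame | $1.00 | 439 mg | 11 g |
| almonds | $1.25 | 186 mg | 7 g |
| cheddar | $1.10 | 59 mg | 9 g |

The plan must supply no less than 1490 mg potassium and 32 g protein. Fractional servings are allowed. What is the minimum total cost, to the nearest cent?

$3.39

The cheapest plan sits at a corner of the feasible region — with two constraints it uses at most two foods.
edamame only: max(1490/439, 32/11) = 3.394 servings → $3.39.
almonds only: max(1490/186, 32/7) = 8.011 servings → $10.01.
cheddar only: max(1490/59, 32/9) = 25.25 servings → $27.78.
edamame + almonds: the both-tight solution has a negative serving — not a feasible corner.
edamame + cheddar with both targets exact would need a negative amount; discard.
almonds + cheddar with both targets exact would need a negative amount; discard.
The minimum over all feasible corners is $3.39.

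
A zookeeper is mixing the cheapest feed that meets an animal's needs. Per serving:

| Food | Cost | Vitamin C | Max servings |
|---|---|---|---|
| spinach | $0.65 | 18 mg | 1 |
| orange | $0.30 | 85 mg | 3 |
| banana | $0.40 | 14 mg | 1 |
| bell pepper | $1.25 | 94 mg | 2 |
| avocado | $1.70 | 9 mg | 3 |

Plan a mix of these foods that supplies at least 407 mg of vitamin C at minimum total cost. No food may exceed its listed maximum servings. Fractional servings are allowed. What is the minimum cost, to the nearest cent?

$2.92

Cost per mg of vitamin C: orange $0.0035, bell pepper $0.0133, banana $0.0286, spinach $0.0361, avocado $0.1889.
Take 3 servings of orange: +255.0 mg vitamin C for $0.90 (total $0.90, still need 152.0 mg).
Take 1.617 servings of bell pepper: +152.0 mg vitamin C for $2.02 (total $2.92, still need 0.0 mg).
Greedy by cheapest-per-mg is optimal for a single linear constraint, so the minimum cost is $2.92.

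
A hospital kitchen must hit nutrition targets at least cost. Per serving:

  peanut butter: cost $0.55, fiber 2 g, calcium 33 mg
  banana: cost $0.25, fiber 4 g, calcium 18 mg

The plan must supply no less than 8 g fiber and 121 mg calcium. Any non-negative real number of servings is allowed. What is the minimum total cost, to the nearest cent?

Check every corner: each single food scaled to meet both minima, and each pair solved so both constraints bind.
peanut butter only: max(8/2, 121/33) = 4 servings → $2.20.
banana only: max(8/4, 121/18) = 6.722 servings → $1.68.
peanut butter + banana with both tight: 3.542 servings and 0.2292 servings → $2.01.
Cheapest feasible corner: $1.68.

$1.68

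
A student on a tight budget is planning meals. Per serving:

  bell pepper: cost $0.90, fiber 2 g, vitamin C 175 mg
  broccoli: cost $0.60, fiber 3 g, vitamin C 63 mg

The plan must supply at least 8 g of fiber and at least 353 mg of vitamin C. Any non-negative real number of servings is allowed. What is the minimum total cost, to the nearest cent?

Minimising a linear cost over {fiber ≥ 8, vitamin C ≥ 353, servings ≥ 0} — the optimum is at a vertex, using one or two foods.
bell pepper only: max(8/2, 353/175) = 4 servings → $3.60.
broccoli only: max(8/3, 353/63) = 5.603 servings → $3.36.
bell pepper + broccoli with both tight: 1.391 servings and 1.739 servings → $2.30.
So the least-cost plan costs $2.30.

$2.30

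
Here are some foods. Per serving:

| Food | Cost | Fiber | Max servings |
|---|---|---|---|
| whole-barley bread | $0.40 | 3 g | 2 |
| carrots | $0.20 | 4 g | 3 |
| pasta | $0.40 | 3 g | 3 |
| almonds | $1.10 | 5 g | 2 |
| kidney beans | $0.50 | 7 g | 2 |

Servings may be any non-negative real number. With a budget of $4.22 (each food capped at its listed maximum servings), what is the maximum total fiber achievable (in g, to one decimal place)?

43.8 g

Fiber per dollar: carrots 20, kidney beans 14, whole-barley bread 7.5, pasta 7.5, almonds 4.545.
Take 3 servings of carrots: spends $0.60, +12.0 g fiber (running total 12.0 g).
Take 2 servings of kidney beans: spends $1.00, +14.0 g fiber (running total 26.0 g).
Take 2 servings of whole-barley bread: spends $0.80, +6.0 g fiber (running total 32.0 g).
Take 3 servings of pasta: spends $1.20, +9.0 g fiber (running total 41.0 g).
Take 0.5636 servings of almonds: spends $0.62, +2.8 g fiber (running total 43.8 g).
Filling greedily by fiber-per-dollar is optimal for one linear limit, giving 43.8 g.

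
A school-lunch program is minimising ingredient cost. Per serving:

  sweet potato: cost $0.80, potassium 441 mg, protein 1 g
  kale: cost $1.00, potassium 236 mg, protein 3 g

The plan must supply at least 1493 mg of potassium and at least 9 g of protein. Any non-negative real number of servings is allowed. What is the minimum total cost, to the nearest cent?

This is a tiny linear program; its minimum lies at a vertex of the feasible set. List the vertices and price them.
sweet potato only: max(1493/441, 9/1) = 9 servings → $7.20.
kale only: max(1493/236, 9/3) = 6.326 servings → $6.33.
sweet potato + kale with both tight: 2.167 servings and 2.278 servings → $4.01.
Cheapest feasible corner: $4.01.

$4.01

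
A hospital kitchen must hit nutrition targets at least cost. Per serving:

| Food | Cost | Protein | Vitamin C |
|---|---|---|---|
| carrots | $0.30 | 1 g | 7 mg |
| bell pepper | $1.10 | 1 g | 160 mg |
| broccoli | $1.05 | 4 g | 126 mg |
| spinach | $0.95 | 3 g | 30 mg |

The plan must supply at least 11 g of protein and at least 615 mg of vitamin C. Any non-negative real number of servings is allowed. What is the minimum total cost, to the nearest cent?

Check every corner: each single food scaled to meet both minima, and each pair solved so both constraints bind.
carrots only: max(11/1, 615/7) = 87.86 servings → $26.36.
bell pepper only: max(11/1, 615/160) = 11 servings → $12.10.
broccoli only: max(11/4, 615/126) = 4.881 servings → $5.12.
spinach only: max(11/3, 615/30) = 20.5 servings → $19.48.
carrots + bell pepper with both tight: 7.484 servings and 3.516 servings → $6.11.
carrots + broccoli with both targets exact would need a negative amount; discard.
carrots + spinach: the both-tight solution has a negative serving — not a feasible corner.
bell pepper + broccoli with both tight: 2.089 servings and 2.228 servings → $4.64.
bell pepper + spinach with both tight: 3.367 servings and 2.544 servings → $6.12.
broccoli + spinach: the both-tight solution has a negative serving — not a feasible corner.
The minimum over all feasible corners is $4.64.

$4.64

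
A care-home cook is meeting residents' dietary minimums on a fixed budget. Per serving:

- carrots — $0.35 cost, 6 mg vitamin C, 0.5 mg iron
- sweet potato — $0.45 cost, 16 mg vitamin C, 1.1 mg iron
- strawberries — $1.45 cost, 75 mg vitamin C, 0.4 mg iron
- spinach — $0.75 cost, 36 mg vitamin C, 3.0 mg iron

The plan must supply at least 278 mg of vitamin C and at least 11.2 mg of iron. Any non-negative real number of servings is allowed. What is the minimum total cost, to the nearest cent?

At the optimum either one food covers both requirements or two foods hit both targets exactly; no other combination can be cheaper.
carrots only: max(278/6, 11.2/0.5) = 46.33 servings → $16.22.
sweet potato only: max(278/16, 11.2/1.1) = 17.38 servings → $7.82.
strawberries only: max(278/75, 11.2/0.4) = 28 servings → $40.60.
spinach only: max(278/36, 11.2/3.0) = 7.722 servings → $5.79.
carrots + sweet potato: intersection lies outside the first quadrant.
carrots + strawberries with both tight: 20.76 servings and 2.046 servings → $10.23.
carrots + spinach (both tight): parallel constraints — no distinct corner.
sweet potato + strawberries with both tight: 9.577 servings and 1.664 servings → $6.72.
sweet potato + spinach with both targets exact would need a negative amount; discard.
strawberries + spinach with both tight: 2.046 servings and 3.461 servings → $5.56.
The minimum over all feasible corners is $5.56.

$5.56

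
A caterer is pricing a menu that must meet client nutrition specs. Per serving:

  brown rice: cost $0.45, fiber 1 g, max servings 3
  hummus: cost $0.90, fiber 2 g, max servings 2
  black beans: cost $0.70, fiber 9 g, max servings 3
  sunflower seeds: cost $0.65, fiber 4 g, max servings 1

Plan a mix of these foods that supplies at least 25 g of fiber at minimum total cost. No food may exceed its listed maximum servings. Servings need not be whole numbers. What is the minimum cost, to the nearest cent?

Cost per g of fiber: black beans $0.0778, sunflower seeds $0.1625, brown rice $0.4500, hummus $0.4500.
Take 2.778 servings of black beans: +25.0 g fiber for $1.94 (total $1.94, still need 0.0 g).
Filling from the cheapest source first is optimal under one linear minimum: $1.94.

$1.94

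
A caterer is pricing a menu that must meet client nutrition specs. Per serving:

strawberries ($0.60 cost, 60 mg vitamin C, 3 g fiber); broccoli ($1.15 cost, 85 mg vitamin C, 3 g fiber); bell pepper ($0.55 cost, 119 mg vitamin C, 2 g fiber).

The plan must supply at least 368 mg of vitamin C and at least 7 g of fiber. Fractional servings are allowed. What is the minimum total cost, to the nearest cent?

$1.83

Minimising a linear cost over {vitamin C ≥ 368, fiber ≥ 7, servings ≥ 0} — the optimum is at a vertex, using one or two foods.
strawberries only: max(368/60, 7/3) = 6.133 servings → $3.68.
broccoli only: max(368/85, 7/3) = 4.329 servings → $4.98.
bell pepper only: max(368/119, 7/2) = 3.5 servings → $1.93.
strawberries + broccoli: the both-tight solution has a negative serving — not a feasible corner.
strawberries + bell pepper with both tight: 0.4093 servings and 2.886 servings → $1.83.
broccoli + bell pepper with both tight: 0.5187 servings and 2.722 servings → $2.09.
Cheapest feasible corner: $1.83.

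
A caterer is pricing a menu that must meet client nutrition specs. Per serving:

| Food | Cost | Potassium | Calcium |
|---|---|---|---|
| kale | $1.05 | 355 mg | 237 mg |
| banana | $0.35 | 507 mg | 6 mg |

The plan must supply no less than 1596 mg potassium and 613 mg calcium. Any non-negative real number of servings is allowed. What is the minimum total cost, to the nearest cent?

For a min-cost LP with two ≥-constraints, a basic feasible solution has at most two positive variables.
kale only: max(1596/355, 613/237) = 4.496 servings → $4.72.
banana only: max(1596/507, 613/6) = 102.2 servings → $35.76.
kale + banana with both tight: 2.552 servings and 1.361 servings → $3.16.
Cheapest feasible corner: $3.16.

$3.16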